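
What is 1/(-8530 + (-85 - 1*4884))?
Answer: -1/13499 ≈ -7.4080e-5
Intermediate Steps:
1/(-8530 + (-85 - 1*4884)) = 1/(-8530 + (-85 - 4884)) = 1/(-8530 - 4969) = 1/(-13499) = -1/13499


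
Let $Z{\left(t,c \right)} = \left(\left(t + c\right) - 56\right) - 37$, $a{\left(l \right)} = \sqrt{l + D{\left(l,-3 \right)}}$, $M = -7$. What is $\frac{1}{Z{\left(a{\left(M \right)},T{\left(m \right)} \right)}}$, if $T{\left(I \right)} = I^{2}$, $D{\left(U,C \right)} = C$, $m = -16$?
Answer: $\frac{163}{26579} - \frac{i \sqrt{10}}{26579} \approx 0.0061327 - 0.00011898 i$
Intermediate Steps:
$a{\left(l \right)} = \sqrt{-3 + l}$ ($a{\left(l \right)} = \sqrt{l - 3} = \sqrt{-3 + l}$)
$Z{\left(t,c \right)} = -93 + c + t$ ($Z{\left(t,c \right)} = \left(\left(c + t\right) - 56\right) - 37 = \left(-56 + c + t\right) - 37 = -93 + c + t$)
$\frac{1}{Z{\left(a{\left(M \right)},T{\left(m \right)} \right)}} = \frac{1}{-93 + \left(-16\right)^{2} + \sqrt{-3 - 7}} = \frac{1}{-93 + 256 + \sqrt{-10}} = \frac{1}{-93 + 256 + i \sqrt{10}} = \frac{1}{163 + i \sqrt{10}}$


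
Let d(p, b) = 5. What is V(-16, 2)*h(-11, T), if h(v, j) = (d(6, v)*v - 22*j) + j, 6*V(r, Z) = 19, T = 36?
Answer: -15409/6 ≈ -2568.2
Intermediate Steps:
V(r, Z) = 19/6 (V(r, Z) = (1/6)*19 = 19/6)
h(v, j) = -21*j + 5*v (h(v, j) = (5*v - 22*j) + j = (-22*j + 5*v) + j = -21*j + 5*v)
V(-16, 2)*h(-11, T) = 19*(-21*36 + 5*(-11))/6 = 19*(-756 - 55)/6 = (19/6)*(-811) = -15409/6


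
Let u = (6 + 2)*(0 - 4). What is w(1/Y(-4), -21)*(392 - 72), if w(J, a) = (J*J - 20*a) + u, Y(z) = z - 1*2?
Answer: 1117520/9 ≈ 1.2417e+5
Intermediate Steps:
u = -32 (u = 8*(-4) = -32)
Y(z) = -2 + z (Y(z) = z - 2 = -2 + z)
w(J, a) = -32 + J² - 20*a (w(J, a) = (J*J - 20*a) - 32 = (J² - 20*a) - 32 = -32 + J² - 20*a)
w(1/Y(-4), -21)*(392 - 72) = (-32 + (1/(-2 - 4))² - 20*(-21))*(392 - 72) = (-32 + (1/(-6))² + 420)*320 = (-32 + (1*(-⅙))² + 420)*320 = (-32 + (-⅙)² + 420)*320 = (-32 + 1/36 + 420)*320 = (13969/36)*320 = 1117520/9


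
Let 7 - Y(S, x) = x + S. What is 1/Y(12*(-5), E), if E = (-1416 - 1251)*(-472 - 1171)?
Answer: -1/4381814 ≈ -2.2822e-7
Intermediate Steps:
E = 4381881 (E = -2667*(-1643) = 4381881)
Y(S, x) = 7 - S - x (Y(S, x) = 7 - (x + S) = 7 - (S + x) = 7 + (-S - x) = 7 - S - x)
1/Y(12*(-5), E) = 1/(7 - 12*(-5) - 1*4381881) = 1/(7 - 1*(-60) - 4381881) = 1/(7 + 60 - 4381881) = 1/(-4381814) = -1/4381814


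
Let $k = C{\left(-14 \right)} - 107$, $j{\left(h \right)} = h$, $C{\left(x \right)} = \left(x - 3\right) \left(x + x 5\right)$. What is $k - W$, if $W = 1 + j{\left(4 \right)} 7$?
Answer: $1292$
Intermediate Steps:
$C{\left(x \right)} = 6 x \left(-3 + x\right)$ ($C{\left(x \right)} = \left(-3 + x\right) \left(x + 5 x\right) = \left(-3 + x\right) 6 x = 6 x \left(-3 + x\right)$)
$k = 1321$ ($k = 6 \left(-14\right) \left(-3 - 14\right) - 107 = 6 \left(-14\right) \left(-17\right) - 107 = 1428 - 107 = 1321$)
$W = 29$ ($W = 1 + 4 \cdot 7 = 1 + 28 = 29$)
$k - W = 1321 - 29 = 1292$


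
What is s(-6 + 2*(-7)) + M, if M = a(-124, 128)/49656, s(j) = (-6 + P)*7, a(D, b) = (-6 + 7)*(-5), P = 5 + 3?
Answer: 695179/49656 ≈ 14.000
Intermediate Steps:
P = 8
a(D, b) = -5 (a(D, b) = 1*(-5) = -5)
s(j) = 14 (s(j) = (-6 + 8)*7 = 2*7 = 14)
M = -5/49656 ≈ -0.00010069
s(-6 + 2*(-7)) + M = 14 - 5/49656 = 695179/49656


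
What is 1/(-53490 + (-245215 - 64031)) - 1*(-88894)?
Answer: 32245053983/362736 ≈ 88894.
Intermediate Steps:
1/(-53490 + (-245215 - 64031)) - 1*(-88894) = 1/(-53490 - 309246) + 88894 = 1/(-362736) + 88894 = -1/362736 + 88894 = 32245053983/362736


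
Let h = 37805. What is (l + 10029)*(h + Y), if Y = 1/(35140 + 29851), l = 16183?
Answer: 64402484424272/64991 ≈ 9.9094e+8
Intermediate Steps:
Y = 1/64991 ≈ 1.5387e-5
(l + 10029)*(h + Y) = (16183 + 10029)*(37805 + 1/64991) = 26212*(2456984756/64991) = 64402484424272/64991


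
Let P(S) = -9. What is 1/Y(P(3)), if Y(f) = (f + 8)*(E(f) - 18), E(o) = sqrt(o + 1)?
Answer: 9/166 + I*sqrt(2)/166 ≈ 0.054217 + 0.0085194*I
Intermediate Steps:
E(o) = sqrt(1 + o)
Y(f) = (-18 + sqrt(1 + f))*(8 + f) (Y(f) = (f + 8)*(sqrt(1 + f) - 18) = (8 + f)*(-18 + sqrt(1 + f)) = (-18 + sqrt(1 + f))*(8 + f))
1/Y(P(3)) = 1/(-144 - 18*(-9) + 8*sqrt(1 - 9) - 9*sqrt(1 - 9)) = 1/(-144 + 162 + 8*sqrt(-8) - 18*I*sqrt(2)) = 1/(-144 + 162 + 8*(2*I*sqrt(2)) - 18*I*sqrt(2)) = 1/(-144 + 162 + 16*I*sqrt(2) - 18*I*sqrt(2)) = 1/(18 - 2*I*sqrt(2))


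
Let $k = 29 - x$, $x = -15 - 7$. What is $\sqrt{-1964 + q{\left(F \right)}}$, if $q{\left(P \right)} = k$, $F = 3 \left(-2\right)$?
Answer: $i \sqrt{1913} \approx 43.738 i$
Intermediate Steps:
$F = -6$
$x = -22$
$k = 51$ ($k = 29 - -22 = 29 + 22 = 51$)
$q{\left(P \right)} = 51$
$\sqrt{-1964 + q{\left(F \right)}} = \sqrt{-1964 + 51} = \sqrt{-1913} = i \sqrt{1913}$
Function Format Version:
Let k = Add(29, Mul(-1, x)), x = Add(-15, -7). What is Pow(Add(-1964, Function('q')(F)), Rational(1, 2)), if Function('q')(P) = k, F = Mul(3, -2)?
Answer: Mul(I, Pow(1913, Rational(1, 2))) ≈ Mul(43.738, I)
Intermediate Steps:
F = -6
x = -22
k = 51 (k = Add(29, Mul(-1, -22)) = Add(29, 22) = 51)
Function('q')(P) = 51
Pow(Add(-1964, Function('q')(F)), Rational(1, 2)) = Pow(Add(-1964, 51), Rational(1, 2)) = Pow(-1913, Rational(1, 2)) = Mul(I, Pow(1913, Rational(1, 2)))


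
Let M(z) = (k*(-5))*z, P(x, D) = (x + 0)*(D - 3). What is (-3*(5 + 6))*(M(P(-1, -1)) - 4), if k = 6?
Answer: 4092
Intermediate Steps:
P(x, D) = x*(-3 + D)
M(z) = -30*z (M(z) = (6*(-5))*z = -30*z)
(-3*(5 + 6))*(M(P(-1, -1)) - 4) = (-3*(5 + 6))*(-(-30)*(-3 - 1) - 4) = (-3*11)*(-(-30)*(-4) - 4) = -33*(-30*4 - 4) = -33*(-120 - 4) = -33*(-124) = 4092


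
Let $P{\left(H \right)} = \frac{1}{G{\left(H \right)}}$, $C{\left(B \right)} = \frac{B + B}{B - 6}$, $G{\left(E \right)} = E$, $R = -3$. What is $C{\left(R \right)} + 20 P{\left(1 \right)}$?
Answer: $\frac{62}{3} \approx 20.667$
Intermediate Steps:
$C{\left(B \right)} = \frac{2 B}{-6 + B}$
$P{\left(H \right)} = \frac{1}{H}$
$C{\left(R \right)} + 20 P{\left(1 \right)} = 2 \left(-3\right) \frac{1}{-6 - 3} + \frac{20}{1} = 2 \left(-3\right) \frac{1}{-9} + 20 \cdot 1 = 2 \left(-3\right) \left(- \frac{1}{9}\right) + 20 = \frac{2}{3} + 20 = \frac{62}{3}$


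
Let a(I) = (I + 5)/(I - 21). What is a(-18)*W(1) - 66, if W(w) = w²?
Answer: -197/3 ≈ -65.667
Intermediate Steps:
a(I) = (5 + I)/(-21 + I)
a(-18)*W(1) - 66 = ((5 - 18)/(-21 - 18))*1² - 66 = (-13/(-39))*1 - 66 = -1/39*(-13)*1 - 66 = (⅓)*1 - 66 = ⅓ - 66 = -197/3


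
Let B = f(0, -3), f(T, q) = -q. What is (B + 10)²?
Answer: 169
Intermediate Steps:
B = 3 (B = -1*(-3) = 3)
(B + 10)² = (3 + 10)² = 13² = 169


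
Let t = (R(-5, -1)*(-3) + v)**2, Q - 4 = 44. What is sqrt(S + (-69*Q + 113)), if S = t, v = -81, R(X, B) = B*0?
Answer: 41*sqrt(2) ≈ 57.983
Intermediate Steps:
R(X, B) = 0
Q = 48 (Q = 4 + 44 = 48)
t = 6561 (t = (0*(-3) - 81)**2 = (0 - 81)**2 = (-81)**2 = 6561)
S = 6561
sqrt(S + (-69*Q + 113)) = sqrt(6561 + (-69*48 + 113)) = sqrt(6561 + (-3312 + 113)) = sqrt(6561 - 3199) = sqrt(3362) = 41*sqrt(2)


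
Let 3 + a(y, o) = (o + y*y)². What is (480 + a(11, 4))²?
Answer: 259274404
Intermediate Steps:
a(y, o) = -3 + (o + y²)² (a(y, o) = -3 + (o + y*y)² = -3 + (o + y²)²)
(480 + a(11, 4))² = (480 + (-3 + (4 + 11²)²))² = (480 + (-3 + (4 + 121)²))² = (480 + (-3 + 125²))² = (480 + (-3 + 15625))² = (480 + 15622)² = 16102² = 259274404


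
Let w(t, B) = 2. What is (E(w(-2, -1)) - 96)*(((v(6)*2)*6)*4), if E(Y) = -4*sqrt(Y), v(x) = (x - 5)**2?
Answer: -4608 - 192*sqrt(2) ≈ -4879.5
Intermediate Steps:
v(x) = (-5 + x)**2
(E(w(-2, -1)) - 96)*(((v(6)*2)*6)*4) = (-4*sqrt(2) - 96)*((((-5 + 6)**2*2)*6)*4) = (-96 - 4*sqrt(2))*(((1**2*2)*6)*4) = (-96 - 4*sqrt(2))*(((1*2)*6)*4) = (-96 - 4*sqrt(2))*((2*6)*4) = (-96 - 4*sqrt(2))*(12*4) = (-96 - 4*sqrt(2))*48 = -4608 - 192*sqrt(2)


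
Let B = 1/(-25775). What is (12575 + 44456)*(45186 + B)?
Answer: 66422246236619/25775 ≈ 2.5770e+9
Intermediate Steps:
B = -1/25775 ≈ -3.8797e-5
(12575 + 44456)*(45186 + B) = (12575 + 44456)*(45186 - 1/25775) = 57031*(1164669149/25775) = 66422246236619/25775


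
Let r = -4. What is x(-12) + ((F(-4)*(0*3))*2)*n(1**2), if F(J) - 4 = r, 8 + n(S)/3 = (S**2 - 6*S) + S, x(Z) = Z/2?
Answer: -6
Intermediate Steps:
x(Z) = Z/2 (x(Z) = Z*(1/2) = Z/2)
n(S) = -24 - 15*S + 3*S**2 (n(S) = -24 + 3*((S**2 - 6*S) + S) = -24 + 3*(S**2 - 5*S) = -24 + (-15*S + 3*S**2) = -24 - 15*S + 3*S**2)
F(J) = 0 (F(J) = 4 - 4 = 0)
x(-12) + ((F(-4)*(0*3))*2)*n(1**2) = (1/2)*(-12) + ((0*(0*3))*2)*(-24 - 15*1**2 + 3*(1**2)**2) = -6 + ((0*0)*2)*(-24 - 15*1 + 3*1**2) = -6 + (0*2)*(-24 - 15 + 3*1) = -6 + 0*(-24 - 15 + 3) = -6 + 0*(-36) = -6 + 0 = -6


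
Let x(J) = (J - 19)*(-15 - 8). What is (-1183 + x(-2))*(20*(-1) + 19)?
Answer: 700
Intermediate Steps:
x(J) = 437 - 23*J (x(J) = (-19 + J)*(-23) = 437 - 23*J)
(-1183 + x(-2))*(20*(-1) + 19) = (-1183 + (437 - 23*(-2)))*(20*(-1) + 19) = (-1183 + (437 + 46))*(-20 + 19) = (-1183 + 483)*(-1) = -700*(-1) = 700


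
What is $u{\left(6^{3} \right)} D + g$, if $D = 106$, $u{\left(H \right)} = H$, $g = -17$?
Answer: $22879$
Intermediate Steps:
$u{\left(6^{3} \right)} D + g = 6^{3} \cdot 106 - 17 = 216 \cdot 106 - 17 = 22896 - 17 = 22879$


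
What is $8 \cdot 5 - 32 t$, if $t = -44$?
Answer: $1448$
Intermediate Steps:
$8 \cdot 5 - 32 t = 8 \cdot 5 - -1408 = 40 + 1408 = 1448$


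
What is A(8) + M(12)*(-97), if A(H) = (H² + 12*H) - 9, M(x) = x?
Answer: -1013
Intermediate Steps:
A(H) = -9 + H² + 12*H
A(8) + M(12)*(-97) = (-9 + 8² + 12*8) + 12*(-97) = (-9 + 64 + 96) - 1164 = 151 - 1164 = -1013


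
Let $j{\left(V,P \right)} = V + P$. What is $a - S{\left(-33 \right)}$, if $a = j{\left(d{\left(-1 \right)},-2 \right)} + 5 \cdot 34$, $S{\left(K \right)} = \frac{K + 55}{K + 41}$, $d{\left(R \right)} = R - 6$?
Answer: $\frac{633}{4} \approx 158.25$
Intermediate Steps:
$d{\left(R \right)} = -6 + R$ ($d{\left(R \right)} = R - 6 = -6 + R$)
$S{\left(K \right)} = \frac{55 + K}{41 + K}$
$j{\left(V,P \right)} = P + V$
$a = 161$ ($a = \left(-2 - 7\right) + 5 \cdot 34 = \left(-2 - 7\right) + 170 = -9 + 170 = 161$)
$a - S{\left(-33 \right)} = 161 - \frac{55 - 33}{41 - 33} = 161 - \frac{1}{8} \cdot 22 = 161 - \frac{11}{4} = \frac{633}{4}$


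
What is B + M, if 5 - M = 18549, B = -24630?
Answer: -43174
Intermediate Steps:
M = -18544 (M = 5 - 1*18549 = 5 - 18549 = -18544)
B + M = -24630 - 18544 = -43174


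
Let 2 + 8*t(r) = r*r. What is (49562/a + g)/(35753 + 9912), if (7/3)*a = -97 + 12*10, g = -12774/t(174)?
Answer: 5248014334/47694946245 ≈ 0.11003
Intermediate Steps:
t(r) = -¼ + r²/8 (t(r) = -¼ + (r*r)/8 = -¼ + r²/8)
g = -51096/15137 (g = -12774/(-¼ + (⅛)*174²) = -12774/(-¼ + (⅛)*30276) = -12774/(-¼ + 7569/2) = -12774/15137/4 = -12774*4/15137 = -51096/15137 ≈ -3.3756)
a = 69/7 (a = 3*(-97 + 12*10)/7 = 3*(-97 + 120)/7 = (3/7)*23 = 69/7 ≈ 9.8571)
(49562/a + g)/(35753 + 9912) = (49562/(69/7) - 51096/15137)/(35753 + 9912) = (49562*(7/69) - 51096/15137)/45665 = (346934/69 - 51096/15137)*(1/45665) = (5248014334/1044453)*(1/45665) = 5248014334/47694946245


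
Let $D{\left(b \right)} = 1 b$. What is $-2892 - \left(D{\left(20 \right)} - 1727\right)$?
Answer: $-1185$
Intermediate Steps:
$D{\left(b \right)} = b$
$-2892 - \left(D{\left(20 \right)} - 1727\right) = -2892 - \left(20 - 1727\right) = -2892 - -1707 = -2892 + 1707 = -1185$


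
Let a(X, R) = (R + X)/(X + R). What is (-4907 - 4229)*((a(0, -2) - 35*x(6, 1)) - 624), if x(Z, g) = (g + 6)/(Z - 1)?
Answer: 6139392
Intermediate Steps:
a(X, R) = 1 (a(X, R) = (R + X)/(R + X) = 1)
x(Z, g) = (6 + g)/(-1 + Z)
(-4907 - 4229)*((a(0, -2) - 35*x(6, 1)) - 624) = (-4907 - 4229)*((1 - 35*(6 + 1)/(-1 + 6)) - 624) = -9136*((1 - 35*7/5) - 624) = -9136*((1 - 49) - 624) = -9136*(-48 - 624) = -9136*(-672) = 6139392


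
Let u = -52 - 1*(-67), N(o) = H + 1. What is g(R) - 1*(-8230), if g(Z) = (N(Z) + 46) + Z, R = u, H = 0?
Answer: 8292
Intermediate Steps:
N(o) = 1 (N(o) = 0 + 1 = 1)
u = 15 (u = -52 + 67 = 15)
R = 15
g(Z) = 47 + Z (g(Z) = (1 + 46) + Z = 47 + Z)
g(R) - 1*(-8230) = (47 + 15) - 1*(-8230) = 62 + 8230 = 8292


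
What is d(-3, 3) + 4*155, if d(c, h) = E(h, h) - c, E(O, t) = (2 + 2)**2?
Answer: 639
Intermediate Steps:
E(O, t) = 16 (E(O, t) = 4**2 = 16)
d(c, h) = 16 - c
d(-3, 3) + 4*155 = (16 - 1*(-3)) + 4*155 = (16 + 3) + 620 = 19 + 620 = 639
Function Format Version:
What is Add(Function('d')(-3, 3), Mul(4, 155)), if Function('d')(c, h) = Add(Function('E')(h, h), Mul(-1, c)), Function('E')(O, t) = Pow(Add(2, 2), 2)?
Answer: 639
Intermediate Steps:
Function('E')(O, t) = 16 (Function('E')(O, t) = Pow(4, 2) = 16)
Function('d')(c, h) = Add(16, Mul(-1, c))
Add(Function('d')(-3, 3), Mul(4, 155)) = Add(Add(16, Mul(-1, -3)), Mul(4, 155)) = Add(Add(16, 3), 620) = Add(19, 620) = 639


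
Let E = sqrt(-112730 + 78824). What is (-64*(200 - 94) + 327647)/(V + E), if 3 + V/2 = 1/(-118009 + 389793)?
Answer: -35551517111633396/626794546076785 - 5925260119058032*I*sqrt(33906)/626794546076785 ≈ -56.72 - 1740.7*I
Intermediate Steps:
V = -815351/135892 (V = -6 + 2/(-118009 + 389793) = -6 + 2/271784 = -6 + 2*(1/271784) = -6 + 1/135892 = -815351/135892 ≈ -6.0000)
E = I*sqrt(33906) (E = sqrt(-33906) = I*sqrt(33906) ≈ 184.14*I)
(-64*(200 - 94) + 327647)/(V + E) = (-64*(200 - 94) + 327647)/(-815351/135892 + I*sqrt(33906)) = (-64*106 + 327647)/(-815351/135892 + I*sqrt(33906)) = (-6784 + 327647)/(-815351/135892 + I*sqrt(33906)) = 320863/(-815351/135892 + I*sqrt(33906))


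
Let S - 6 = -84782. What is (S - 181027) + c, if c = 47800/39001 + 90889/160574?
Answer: -1664592446809833/6262546574 ≈ -2.6580e+5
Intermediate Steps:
S = -84776 (S = 6 - 84782 = -84776)
c = 11220199089/6262546574 (c = 47800*(1/39001) + 90889*(1/160574) = 47800/39001 + 90889/160574 = 11220199089/6262546574 ≈ 1.7916)
(S - 181027) + c = (-84776 - 181027) + 11220199089/6262546574 = -265803 + 11220199089/6262546574 = -1664592446809833/6262546574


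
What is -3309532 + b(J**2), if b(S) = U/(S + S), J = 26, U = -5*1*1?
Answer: -4474487269/1352 ≈ -3.3095e+6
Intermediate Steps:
U = -5 (U = -5*1 = -5)
b(S) = -5/(2*S) (b(S) = -5/(S + S) = -5/(2*S))
-3309532 + b(J**2) = -3309532 - 5/(2*(26**2)) = -3309532 - 5/2/676 = -3309532 - 5/2*1/676 = -3309532 - 5/1352 = -4474487269/1352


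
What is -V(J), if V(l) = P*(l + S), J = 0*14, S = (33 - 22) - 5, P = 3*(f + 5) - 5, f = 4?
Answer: -132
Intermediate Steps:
P = 22 (P = 3*(4 + 5) - 5 = 3*9 - 5 = 27 - 5 = 22)
S = 6 (S = 11 - 5 = 6)
J = 0
V(l) = 132 + 22*l (V(l) = 22*(l + 6) = 22*(6 + l) = 132 + 22*l)
-V(J) = -(132 + 22*0) = -(132 + 0) = -1*132 = -132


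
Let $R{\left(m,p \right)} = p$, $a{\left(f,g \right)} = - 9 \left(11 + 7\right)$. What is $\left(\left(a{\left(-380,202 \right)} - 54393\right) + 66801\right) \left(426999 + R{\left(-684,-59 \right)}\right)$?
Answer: $5228307240$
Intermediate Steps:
$a{\left(f,g \right)} = -162$ ($a{\left(f,g \right)} = \left(-9\right) 18 = -162$)
$\left(\left(a{\left(-380,202 \right)} - 54393\right) + 66801\right) \left(426999 + R{\left(-684,-59 \right)}\right) = \left(\left(-162 - 54393\right) + 66801\right) \left(426999 - 59\right) = \left(-54555 + 66801\right) 426940 = 12246 \cdot 426940 = 5228307240$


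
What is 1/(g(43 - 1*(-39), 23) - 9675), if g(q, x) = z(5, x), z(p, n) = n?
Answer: -1/9652 ≈ -0.00010361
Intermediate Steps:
g(q, x) = x
1/(g(43 - 1*(-39), 23) - 9675) = 1/(23 - 9675) = 1/(-9652) = -1/9652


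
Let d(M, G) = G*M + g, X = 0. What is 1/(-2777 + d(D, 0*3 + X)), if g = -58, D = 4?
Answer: -1/2835 ≈ -0.00035273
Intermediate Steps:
d(M, G) = -58 + G*M (d(M, G) = G*M - 58 = -58 + G*M)
1/(-2777 + d(D, 0*3 + X)) = 1/(-2777 + (-58 + (0*3 + 0)*4)) = 1/(-2777 + (-58 + (0 + 0)*4)) = 1/(-2777 + (-58 + 0*4)) = 1/(-2777 + (-58 + 0)) = 1/(-2777 - 58) = 1/(-2835) = -1/2835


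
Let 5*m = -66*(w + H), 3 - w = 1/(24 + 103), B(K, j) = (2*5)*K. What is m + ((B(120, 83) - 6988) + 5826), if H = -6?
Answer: 49342/635 ≈ 77.704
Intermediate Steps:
B(K, j) = 10*K
w = 380/127 (w = 3 - 1/(24 + 103) = 3 - 1/127 = 380/127 ≈ 2.9921)
m = 25212/635 (m = (-66*(380/127 - 6))/5 = (-66*(-382/127))/5 = (⅕)*(25212/127) = 25212/635 ≈ 39.704)
m + ((B(120, 83) - 6988) + 5826) = 25212/635 + ((10*120 - 6988) + 5826) = 25212/635 + ((1200 - 6988) + 5826) = 25212/635 + (-5788 + 5826) = 25212/635 + 38 = 49342/635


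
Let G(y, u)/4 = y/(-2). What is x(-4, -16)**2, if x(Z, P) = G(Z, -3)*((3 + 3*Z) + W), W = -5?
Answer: 12544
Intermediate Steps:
G(y, u) = -2*y (G(y, u) = 4*(y/(-2)) = 4*(y*(-1/2)) = 4*(-y/2) = -2*y)
x(Z, P) = -2*Z*(-2 + 3*Z) (x(Z, P) = (-2*Z)*((3 + 3*Z) - 5) = (-2*Z)*(-2 + 3*Z) = -2*Z*(-2 + 3*Z))
x(-4, -16)**2 = (2*(-4)*(2 - 3*(-4)))**2 = (2*(-4)*(2 + 12))**2 = (2*(-4)*14)**2 = (-112)**2 = 12544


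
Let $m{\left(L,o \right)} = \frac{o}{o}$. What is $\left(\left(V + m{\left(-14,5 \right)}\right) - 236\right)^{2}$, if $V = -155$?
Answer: $152100$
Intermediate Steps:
$m{\left(L,o \right)} = 1$
$\left(\left(V + m{\left(-14,5 \right)}\right) - 236\right)^{2} = \left(\left(-155 + 1\right) - 236\right)^{2} = \left(-154 - 236\right)^{2} = \left(-390\right)^{2} = 152100$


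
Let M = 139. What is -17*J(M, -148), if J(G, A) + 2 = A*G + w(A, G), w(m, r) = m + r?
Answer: 349911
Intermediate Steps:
J(G, A) = -2 + A + G + A*G (J(G, A) = -2 + (A*G + (A + G)) = -2 + (A + G + A*G) = -2 + A + G + A*G)
-17*J(M, -148) = -17*(-2 - 148 + 139 - 148*139) = -17*(-2 - 148 + 139 - 20572) = -17*(-20583) = 349911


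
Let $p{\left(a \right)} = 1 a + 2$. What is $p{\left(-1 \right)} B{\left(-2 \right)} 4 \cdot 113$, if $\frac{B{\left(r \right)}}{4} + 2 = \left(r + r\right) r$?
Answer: $10848$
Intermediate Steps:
$p{\left(a \right)} = 2 + a$ ($p{\left(a \right)} = a + 2 = 2 + a$)
$B{\left(r \right)} = -8 + 8 r^{2}$ ($B{\left(r \right)} = -8 + 4 \left(r + r\right) r = -8 + 4 \cdot 2 r r = -8 + 4 \cdot 2 r^{2} = -8 + 8 r^{2}$)
$p{\left(-1 \right)} B{\left(-2 \right)} 4 \cdot 113 = \left(2 - 1\right) \left(-8 + 8 \left(-2\right)^{2}\right) 4 \cdot 113 = 1 \left(-8 + 8 \cdot 4\right) 4 \cdot 113 = 1 \left(-8 + 32\right) 4 \cdot 113 = 1 \cdot 24 \cdot 4 \cdot 113 = 24 \cdot 4 \cdot 113 = 96 \cdot 113 = 10848$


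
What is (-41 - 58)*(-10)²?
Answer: -9900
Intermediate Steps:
(-41 - 58)*(-10)² = -99*100 = -9900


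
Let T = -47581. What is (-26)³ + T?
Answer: -65157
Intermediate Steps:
(-26)³ + T = (-26)³ - 47581 = -17576 - 47581 = -65157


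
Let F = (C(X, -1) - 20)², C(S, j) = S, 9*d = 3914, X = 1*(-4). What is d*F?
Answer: 250496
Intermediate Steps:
X = -4
d = 3914/9 (d = (⅑)*3914 = 3914/9 ≈ 434.89)
F = 576 (F = (-4 - 20)² = (-24)² = 576)
d*F = (3914/9)*576 = 250496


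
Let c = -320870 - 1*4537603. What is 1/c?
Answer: -1/4858473 ≈ -2.0583e-7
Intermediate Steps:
c = -4858473 (c = -320870 - 4537603 = -4858473)
1/c = 1/(-4858473) = -1/4858473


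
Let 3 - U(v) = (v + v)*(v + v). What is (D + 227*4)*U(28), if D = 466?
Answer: -4304742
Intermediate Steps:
U(v) = 3 - 4*v**2 (U(v) = 3 - (v + v)*(v + v) = 3 - 2*v*2*v = 3 - 4*v**2)
(D + 227*4)*U(28) = (466 + 227*4)*(3 - 4*28**2) = (466 + 908)*(3 - 4*784) = 1374*(3 - 3136) = 1374*(-3133) = -4304742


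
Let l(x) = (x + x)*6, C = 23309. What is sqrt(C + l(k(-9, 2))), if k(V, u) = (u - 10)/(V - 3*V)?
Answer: sqrt(209733)/3 ≈ 152.66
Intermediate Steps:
k(V, u) = -(-10 + u)/(2*V) (k(V, u) = (-10 + u)/((-2*V)) = (-10 + u)*(-1/(2*V)) = -(-10 + u)/(2*V))
l(x) = 12*x (l(x) = (2*x)*6 = 12*x)
sqrt(C + l(k(-9, 2))) = sqrt(23309 + 12*((1/2)*(10 - 1*2)/(-9))) = sqrt(23309 + 12*((1/2)*(-1/9)*(10 - 2))) = sqrt(23309 + 12*((1/2)*(-1/9)*8)) = sqrt(23309 + 12*(-4/9)) = sqrt(23309 - 16/3) = sqrt(69911/3) = sqrt(209733)/3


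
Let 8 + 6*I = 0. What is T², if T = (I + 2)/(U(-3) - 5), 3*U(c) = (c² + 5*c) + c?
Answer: 1/144 ≈ 0.0069444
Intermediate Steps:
I = -4/3 (I = -4/3 + (⅙)*0 = -4/3 + 0 = -4/3 ≈ -1.3333)
U(c) = 2*c + c²/3 (U(c) = ((c² + 5*c) + c)/3 = (c² + 6*c)/3 = 2*c + c²/3)
T = -1/12 (T = (-4/3 + 2)/((⅓)*(-3)*(6 - 3) - 5) = 2/(3*((⅓)*(-3)*3 - 5)) = 2/(3*(-3 - 5)) = (⅔)/(-8) = (⅔)*(-⅛) = -1/12 ≈ -0.083333)
T² = (-1/12)² = 1/144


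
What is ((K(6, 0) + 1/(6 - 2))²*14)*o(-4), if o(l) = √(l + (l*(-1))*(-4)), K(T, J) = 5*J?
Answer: 7*I*√5/4 ≈ 3.9131*I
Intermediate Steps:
o(l) = √5*√l (o(l) = √(l - l*(-4)) = √(l + 4*l) = √(5*l) = √5*√l)
((K(6, 0) + 1/(6 - 2))²*14)*o(-4) = ((5*0 + 1/(6 - 2))²*14)*(√5*√(-4)) = ((0 + 1/4)²*14)*(√5*(2*I)) = ((0 + ¼)²*14)*(2*I*√5) = ((¼)²*14)*(2*I*√5) = ((1/16)*14)*(2*I*√5) = 7*(2*I*√5)/8 = 7*I*√5/4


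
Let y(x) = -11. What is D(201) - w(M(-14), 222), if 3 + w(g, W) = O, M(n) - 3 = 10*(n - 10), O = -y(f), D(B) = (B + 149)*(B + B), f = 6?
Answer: 140692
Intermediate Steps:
D(B) = 2*B*(149 + B) (D(B) = (149 + B)*(2*B) = 2*B*(149 + B))
O = 11 (O = -1*(-11) = 11)
M(n) = -97 + 10*n (M(n) = 3 + 10*(n - 10) = 3 + 10*(-10 + n) = 3 + (-100 + 10*n) = -97 + 10*n)
w(g, W) = 8 (w(g, W) = -3 + 11 = 8)
D(201) - w(M(-14), 222) = 2*201*(149 + 201) - 1*8 = 2*201*350 - 8 = 140700 - 8 = 140692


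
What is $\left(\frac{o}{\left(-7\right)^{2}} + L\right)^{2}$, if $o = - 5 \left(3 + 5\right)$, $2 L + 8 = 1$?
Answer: $\frac{178929}{9604} \approx 18.631$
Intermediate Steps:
$L = - \frac{7}{2}$ ($L = -4 + \frac{1}{2} \cdot 1 = -4 + \frac{1}{2} = - \frac{7}{2} \approx -3.5$)
$o = -40$ ($o = \left(-5\right) 8 = -40$)
$\left(\frac{o}{\left(-7\right)^{2}} + L\right)^{2} = \left(- \frac{40}{\left(-7\right)^{2}} - \frac{7}{2}\right)^{2} = \left(- \frac{40}{49} - \frac{7}{2}\right)^{2} = \left(- \frac{423}{98}\right)^{2} = \frac{178929}{9604}$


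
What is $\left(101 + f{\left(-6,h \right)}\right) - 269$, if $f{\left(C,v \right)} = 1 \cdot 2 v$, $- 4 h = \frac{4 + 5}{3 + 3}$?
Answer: $- \frac{675}{4} \approx -168.75$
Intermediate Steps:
$h = - \frac{3}{8}$ ($h = - \frac{\left(4 + 5\right) \frac{1}{3 + 3}}{4} = - \frac{9 \cdot \frac{1}{6}}{4} = \left(- \frac{1}{4}\right) \frac{3}{2} = - \frac{3}{8} \approx -0.375$)
$f{\left(C,v \right)} = 2 v$
$\left(101 + f{\left(-6,h \right)}\right) - 269 = \left(101 + 2 \left(- \frac{3}{8}\right)\right) - 269 = \left(101 - \frac{3}{4}\right) - 269 = \frac{401}{4} - 269 = - \frac{675}{4}$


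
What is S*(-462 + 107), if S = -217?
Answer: 77035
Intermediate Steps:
S*(-462 + 107) = -217*(-462 + 107) = -217*(-355) = 77035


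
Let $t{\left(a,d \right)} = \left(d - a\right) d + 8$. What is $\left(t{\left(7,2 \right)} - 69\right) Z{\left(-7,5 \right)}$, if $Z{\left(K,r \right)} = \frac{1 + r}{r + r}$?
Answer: $- \frac{213}{5} \approx -42.6$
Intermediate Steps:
$Z{\left(K,r \right)} = \frac{1 + r}{2 r}$
$t{\left(a,d \right)} = 8 + d \left(d - a\right)$ ($t{\left(a,d \right)} = d \left(d - a\right) + 8 = 8 + d \left(d - a\right)$)
$\left(t{\left(7,2 \right)} - 69\right) Z{\left(-7,5 \right)} = \left(\left(8 + 2^{2} - 7 \cdot 2\right) - 69\right) \frac{1 + 5}{2 \cdot 5} = \left(\left(8 + 4 - 14\right) - 69\right) \frac{1}{2} \cdot \frac{1}{5} \cdot 6 = \left(-2 - 69\right) \frac{3}{5} = \left(-71\right) \frac{3}{5} = - \frac{213}{5}$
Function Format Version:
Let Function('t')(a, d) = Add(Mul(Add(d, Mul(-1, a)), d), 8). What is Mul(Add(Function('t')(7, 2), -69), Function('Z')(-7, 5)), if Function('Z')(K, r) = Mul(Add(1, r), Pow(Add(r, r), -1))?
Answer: Rational(-213, 5) ≈ -42.600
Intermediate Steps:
Function('Z')(K, r) = Mul(Rational(1, 2), Pow(r, -1), Add(1, r)) (Function('Z')(K, r) = Mul(Add(1, r), Pow(Mul(2, r), -1)) = Mul(Add(1, r), Mul(Rational(1, 2), Pow(r, -1))) = Mul(Rational(1, 2), Pow(r, -1), Add(1, r)))
Function('t')(a, d) = Add(8, Mul(d, Add(d, Mul(-1, a)))) (Function('t')(a, d) = Add(Mul(d, Add(d, Mul(-1, a))), 8) = Add(8, Mul(d, Add(d, Mul(-1, a)))))
Mul(Add(Function('t')(7, 2), -69), Function('Z')(-7, 5)) = Mul(Add(Add(8, Pow(2, 2), Mul(-1, 7, 2)), -69), Mul(Rational(1, 2), Pow(5, -1), Add(1, 5))) = Mul(Add(Add(8, 4, -14), -69), Mul(Rational(1, 2), Rational(1, 5), 6)) = Mul(Add(-2, -69), Rational(3, 5)) = Mul(-71, Rational(3, 5)) = Rational(-213, 5)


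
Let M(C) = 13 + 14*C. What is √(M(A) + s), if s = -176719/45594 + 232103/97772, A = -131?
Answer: I*√251506903798865152733/371484714 ≈ 42.691*I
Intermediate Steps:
s = -3347832943/2228908284 (s = -176719*1/45594 + 232103*(1/97772) = -176719/45594 + 232103/97772 = -3347832943/2228908284 ≈ -1.5020)
√(M(A) + s) = √((13 + 14*(-131)) - 3347832943/2228908284) = √((13 - 1834) - 3347832943/2228908284) = √(-1821 - 3347832943/2228908284) = √(-4062189818107/2228908284) = I*√251506903798865152733/371484714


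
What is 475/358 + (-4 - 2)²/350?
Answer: 89569/62650 ≈ 1.4297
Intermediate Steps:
475/358 + (-4 - 2)²/350 = 475*(1/358) + (-6)²*(1/350) = 475/358 + 36*(1/350) = 475/358 + 18/175 = 89569/62650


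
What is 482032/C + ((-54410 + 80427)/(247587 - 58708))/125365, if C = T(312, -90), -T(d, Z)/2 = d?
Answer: -713371683646382/923473817565 ≈ -772.49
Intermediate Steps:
T(d, Z) = -2*d
C = -624 (C = -2*312 = -624)
482032/C + ((-54410 + 80427)/(247587 - 58708))/125365 = 482032/(-624) + ((-54410 + 80427)/(247587 - 58708))/125365 = 482032*(-1/624) + (26017/188879)*(1/125365) = -30127/39 + (26017*(1/188879))*(1/125365) = -30127/39 + (26017/188879)*(1/125365) = -30127/39 + 26017/23678815835 = -713371683646382/923473817565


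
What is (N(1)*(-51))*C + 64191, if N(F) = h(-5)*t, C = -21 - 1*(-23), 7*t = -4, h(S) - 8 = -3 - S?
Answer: 453417/7 ≈ 64774.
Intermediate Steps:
h(S) = 5 - S (h(S) = 8 + (-3 - S) = 5 - S)
t = -4/7 (t = (⅐)*(-4) = -4/7 ≈ -0.57143)
C = 2 (C = -21 + 23 = 2)
N(F) = -40/7 (N(F) = (5 - 1*(-5))*(-4/7) = (5 + 5)*(-4/7) = 10*(-4/7) = -40/7)
(N(1)*(-51))*C + 64191 = -40/7*(-51)*2 + 64191 = (2040/7)*2 + 64191 = 4080/7 + 64191 = 453417/7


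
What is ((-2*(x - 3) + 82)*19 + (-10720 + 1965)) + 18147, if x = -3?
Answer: 11178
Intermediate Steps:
((-2*(x - 3) + 82)*19 + (-10720 + 1965)) + 18147 = ((-2*(-3 - 3) + 82)*19 + (-10720 + 1965)) + 18147 = ((-2*(-6) + 82)*19 - 8755) + 18147 = ((12 + 82)*19 - 8755) + 18147 = (94*19 - 8755) + 18147 = (1786 - 8755) + 18147 = -6969 + 18147 = 11178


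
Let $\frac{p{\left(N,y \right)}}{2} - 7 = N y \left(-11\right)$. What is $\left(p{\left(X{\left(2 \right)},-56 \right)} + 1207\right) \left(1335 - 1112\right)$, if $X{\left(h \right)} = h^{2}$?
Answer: $1371227$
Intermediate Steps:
$p{\left(N,y \right)} = 14 - 22 N y$ ($p{\left(N,y \right)} = 14 + 2 N y \left(-11\right) = 14 + 2 \left(- 11 N y\right) = 14 - 22 N y$)
$\left(p{\left(X{\left(2 \right)},-56 \right)} + 1207\right) \left(1335 - 1112\right) = \left(\left(14 - 22 \cdot 2^{2} \left(-56\right)\right) + 1207\right) \left(1335 - 1112\right) = \left(\left(14 - 88 \left(-56\right)\right) + 1207\right) 223 = \left(\left(14 + 4928\right) + 1207\right) 223 = \left(4942 + 1207\right) 223 = 6149 \cdot 223 = 1371227$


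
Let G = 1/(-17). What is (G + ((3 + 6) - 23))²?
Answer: 57121/289 ≈ 197.65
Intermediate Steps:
G = -1/17 ≈ -0.058824
(G + ((3 + 6) - 23))² = (-1/17 + ((3 + 6) - 23))² = (-1/17 + (9 - 23))² = (-1/17 - 14)² = (-239/17)² = 57121/289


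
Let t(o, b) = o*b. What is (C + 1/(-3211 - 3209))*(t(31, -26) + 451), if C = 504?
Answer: -229733209/1284 ≈ -1.7892e+5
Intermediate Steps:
t(o, b) = b*o
(C + 1/(-3211 - 3209))*(t(31, -26) + 451) = (504 + 1/(-3211 - 3209))*(-26*31 + 451) = (504 + 1/(-6420))*(-806 + 451) = (504 - 1/6420)*(-355) = (3235679/6420)*(-355) = -229733209/1284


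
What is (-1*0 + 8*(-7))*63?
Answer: -3528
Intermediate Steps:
(-1*0 + 8*(-7))*63 = (0 - 56)*63 = -56*63 = -3528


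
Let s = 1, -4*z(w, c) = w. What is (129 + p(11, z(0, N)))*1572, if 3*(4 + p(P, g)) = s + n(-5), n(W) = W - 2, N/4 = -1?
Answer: 193356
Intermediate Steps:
N = -4 (N = 4*(-1) = -4)
z(w, c) = -w/4
n(W) = -2 + W
p(P, g) = -6 (p(P, g) = -4 + (1 + (-2 - 5))/3 = -4 + (1 - 7)/3 = -4 + (⅓)*(-6) = -4 - 2 = -6)
(129 + p(11, z(0, N)))*1572 = (129 - 6)*1572 = 123*1572 = 193356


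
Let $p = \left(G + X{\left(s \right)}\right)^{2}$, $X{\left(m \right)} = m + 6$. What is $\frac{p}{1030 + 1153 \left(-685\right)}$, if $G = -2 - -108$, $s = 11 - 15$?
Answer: $- \frac{3888}{262925} \approx -0.014787$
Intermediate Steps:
$s = -4$
$X{\left(m \right)} = 6 + m$
$G = 106$ ($G = -2 + 108 = 106$)
$p = 11664$ ($p = \left(106 + \left(6 - 4\right)\right)^{2} = \left(106 + 2\right)^{2} = 108^{2} = 11664$)
$\frac{p}{1030 + 1153 \left(-685\right)} = \frac{11664}{1030 + 1153 \left(-685\right)} = \frac{11664}{1030 - 789805} = \frac{11664}{-788775} = 11664 \left(- \frac{1}{788775}\right) = - \frac{3888}{262925}$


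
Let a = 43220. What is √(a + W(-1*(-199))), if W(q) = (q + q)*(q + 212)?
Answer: √206798 ≈ 454.75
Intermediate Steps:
W(q) = 2*q*(212 + q) (W(q) = (2*q)*(212 + q) = 2*q*(212 + q))
√(a + W(-1*(-199))) = √(43220 + 2*(-1*(-199))*(212 - 1*(-199))) = √(43220 + 2*199*(212 + 199)) = √(43220 + 2*199*411) = √(43220 + 163578) = √206798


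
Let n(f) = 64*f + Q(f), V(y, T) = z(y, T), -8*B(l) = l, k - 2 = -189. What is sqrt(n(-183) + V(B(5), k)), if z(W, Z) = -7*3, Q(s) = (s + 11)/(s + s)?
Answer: I*sqrt(392910699)/183 ≈ 108.32*I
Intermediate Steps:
k = -187 (k = 2 - 189 = -187)
Q(s) = (11 + s)/(2*s) (Q(s) = (11 + s)/((2*s)) = (11 + s)*(1/(2*s)) = (11 + s)/(2*s))
z(W, Z) = -21
B(l) = -l/8
V(y, T) = -21
n(f) = 64*f + (11 + f)/(2*f)
sqrt(n(-183) + V(B(5), k)) = sqrt((1/2)*(11 - 183 + 128*(-183)**2)/(-183) - 21) = sqrt((1/2)*(-1/183)*(11 - 183 + 128*33489) - 21) = sqrt((1/2)*(-1/183)*(11 - 183 + 4286592) - 21) = sqrt((1/2)*(-1/183)*4286420 - 21) = sqrt(-2143210/183 - 21) = sqrt(-2147053/183) = I*sqrt(392910699)/183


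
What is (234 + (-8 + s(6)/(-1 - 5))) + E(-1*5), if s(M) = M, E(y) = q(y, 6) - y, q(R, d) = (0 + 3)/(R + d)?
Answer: 233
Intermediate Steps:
q(R, d) = 3/(R + d)
E(y) = -y + 3/(6 + y) (E(y) = 3/(y + 6) - y = 3/(6 + y) - y = -y + 3/(6 + y))
(234 + (-8 + s(6)/(-1 - 5))) + E(-1*5) = (234 + (-8 + 6/(-1 - 5))) + (3 - (-1*5)*(6 - 1*5))/(6 - 1*5) = (234 + (-8 + 6/(-6))) + (3 - 1*(-5)*(6 - 5))/(6 - 5) = (234 + (-8 - ⅙*6)) + (3 - 1*(-5)*1)/1 = (234 + (-8 - 1)) + 1*(3 + 5) = (234 - 9) + 1*8 = 225 + 8 = 233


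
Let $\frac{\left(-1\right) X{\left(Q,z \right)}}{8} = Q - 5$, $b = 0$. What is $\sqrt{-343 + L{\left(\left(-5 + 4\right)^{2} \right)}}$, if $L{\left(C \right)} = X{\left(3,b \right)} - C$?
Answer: $2 i \sqrt{82} \approx 18.111 i$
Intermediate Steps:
$X{\left(Q,z \right)} = 40 - 8 Q$ ($X{\left(Q,z \right)} = - 8 \left(Q - 5\right) = - 8 \left(-5 + Q\right) = 40 - 8 Q$)
$L{\left(C \right)} = 16 - C$ ($L{\left(C \right)} = \left(40 - 24\right) - C = 16 - C$)
$\sqrt{-343 + L{\left(\left(-5 + 4\right)^{2} \right)}} = \sqrt{-343 + \left(16 - \left(-5 + 4\right)^{2}\right)} = \sqrt{-343 + \left(16 - \left(-1\right)^{2}\right)} = \sqrt{-343 + \left(16 - 1\right)} = \sqrt{-343 + 15} = \sqrt{-328} = 2 i \sqrt{82}$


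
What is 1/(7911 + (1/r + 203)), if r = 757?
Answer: 757/6142299 ≈ 0.00012324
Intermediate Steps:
1/(7911 + (1/r + 203)) = 1/(7911 + (1/757 + 203)) = 1/(7911 + 153672/757) = 1/(6142299/757) = 757/6142299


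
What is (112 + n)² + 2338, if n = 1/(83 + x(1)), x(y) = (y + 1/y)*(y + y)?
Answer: 112661347/7569 ≈ 14885.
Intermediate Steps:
x(y) = 2*y*(y + 1/y) (x(y) = (y + 1/y)*(2*y) = 2*y*(y + 1/y))
n = 1/87 (n = 1/(83 + (2 + 2*1²)) = 1/(83 + (2 + 2*1)) = 1/(83 + (2 + 2)) = 1/(83 + 4) = 1/87 ≈ 0.011494)
(112 + n)² + 2338 = (112 + 1/87)² + 2338 = (9745/87)² + 2338 = 94965025/7569 + 2338 = 112661347/7569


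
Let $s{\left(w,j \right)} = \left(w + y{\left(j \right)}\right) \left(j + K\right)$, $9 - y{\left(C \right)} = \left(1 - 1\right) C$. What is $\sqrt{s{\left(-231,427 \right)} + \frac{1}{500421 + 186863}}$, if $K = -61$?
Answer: $\frac{i \sqrt{9595034392801507}}{343642} \approx 285.05 i$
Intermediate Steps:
$y{\left(C \right)} = 9$ ($y{\left(C \right)} = 9 - \left(1 - 1\right) C = 9 - 0 C = 9 - 0 = 9 + 0 = 9$)
$s{\left(w,j \right)} = \left(-61 + j\right) \left(9 + w\right)$ ($s{\left(w,j \right)} = \left(w + 9\right) \left(j - 61\right) = \left(9 + w\right) \left(-61 + j\right) = \left(-61 + j\right) \left(9 + w\right)$)
$\sqrt{s{\left(-231,427 \right)} + \frac{1}{500421 + 186863}} = \sqrt{\left(-549 - -14091 + 9 \cdot 427 + 427 \left(-231\right)\right) + \frac{1}{500421 + 186863}} = \sqrt{\left(-549 + 14091 + 3843 - 98637\right) + \frac{1}{687284}} = \sqrt{-81252 + \frac{1}{687284}} = \sqrt{- \frac{55843199567}{687284}} = \frac{i \sqrt{9595034392801507}}{343642}$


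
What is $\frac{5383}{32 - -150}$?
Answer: $\frac{769}{26} \approx 29.577$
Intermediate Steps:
$\frac{5383}{32 - -150} = \frac{5383}{32 + 150} = \frac{5383}{182} = 5383 \cdot \frac{1}{182} = \frac{769}{26}$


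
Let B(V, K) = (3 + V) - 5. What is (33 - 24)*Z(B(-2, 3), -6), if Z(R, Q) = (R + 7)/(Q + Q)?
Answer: -9/4 ≈ -2.2500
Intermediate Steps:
B(V, K) = -2 + V
Z(R, Q) = (7 + R)/(2*Q) (Z(R, Q) = (7 + R)/((2*Q)) = (7 + R)*(1/(2*Q)) = (7 + R)/(2*Q))
(33 - 24)*Z(B(-2, 3), -6) = (33 - 24)*((½)*(7 + (-2 - 2))/(-6)) = 9*((½)*(-⅙)*(7 - 4)) = 9*((½)*(-⅙)*3) = 9*(-¼) = -9/4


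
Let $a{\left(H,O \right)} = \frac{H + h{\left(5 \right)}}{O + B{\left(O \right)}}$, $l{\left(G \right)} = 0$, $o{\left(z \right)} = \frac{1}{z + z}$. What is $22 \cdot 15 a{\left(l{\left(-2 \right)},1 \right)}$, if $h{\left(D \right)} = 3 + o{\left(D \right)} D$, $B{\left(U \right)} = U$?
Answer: $\frac{1155}{2} \approx 577.5$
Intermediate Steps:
$o{\left(z \right)} = \frac{1}{2 z}$
$h{\left(D \right)} = \frac{7}{2}$ ($h{\left(D \right)} = 3 + \frac{1}{2 D} D = 3 + \frac{1}{2} = \frac{7}{2}$)
$a{\left(H,O \right)} = \frac{\frac{7}{2} + H}{2 O}$ ($a{\left(H,O \right)} = \frac{H + \frac{7}{2}}{O + O} = \frac{\frac{7}{2} + H}{2 O}$)
$22 \cdot 15 a{\left(l{\left(-2 \right)},1 \right)} = 22 \cdot 15 \frac{7 + 2 \cdot 0}{4 \cdot 1} = 330 \cdot \frac{1}{4} \cdot 1 \left(7 + 0\right) = 330 \cdot \frac{1}{4} \cdot 1 \cdot 7 = 330 \cdot \frac{7}{4} = \frac{1155}{2}$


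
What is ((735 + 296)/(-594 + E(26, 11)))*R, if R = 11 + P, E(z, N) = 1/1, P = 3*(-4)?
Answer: 1031/593 ≈ 1.7386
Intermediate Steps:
P = -12
E(z, N) = 1
R = -1 (R = 11 - 12 = -1)
((735 + 296)/(-594 + E(26, 11)))*R = ((735 + 296)/(-594 + 1))*(-1) = (1031/(-593))*(-1) = (1031*(-1/593))*(-1) = -1031/593*(-1) = 1031/593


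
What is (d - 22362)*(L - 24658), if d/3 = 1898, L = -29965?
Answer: 910456164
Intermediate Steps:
d = 5694 (d = 3*1898 = 5694)
(d - 22362)*(L - 24658) = (5694 - 22362)*(-29965 - 24658) = -16668*(-54623) = 910456164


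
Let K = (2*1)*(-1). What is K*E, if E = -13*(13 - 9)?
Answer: 104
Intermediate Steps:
K = -2 (K = 2*(-1) = -2)
E = -52 (E = -13*4 = -52)
K*E = -2*(-52) = 104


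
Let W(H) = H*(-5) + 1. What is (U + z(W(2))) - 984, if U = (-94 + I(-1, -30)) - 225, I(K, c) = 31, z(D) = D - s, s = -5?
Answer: -1276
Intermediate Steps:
W(H) = 1 - 5*H (W(H) = -5*H + 1 = 1 - 5*H)
z(D) = 5 + D (z(D) = D - 1*(-5) = D + 5 = 5 + D)
U = -288 (U = (-94 + 31) - 225 = -63 - 225 = -288)
(U + z(W(2))) - 984 = (-288 + (5 + (1 - 5*2))) - 984 = (-288 + (5 + (1 - 10))) - 984 = (-288 + (5 - 9)) - 984 = (-288 - 4) - 984 = -292 - 984 = -1276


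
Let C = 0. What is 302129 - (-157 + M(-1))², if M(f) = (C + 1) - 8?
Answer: 275233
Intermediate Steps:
M(f) = -7 (M(f) = (0 + 1) - 8 = 1 - 8 = -7)
302129 - (-157 + M(-1))² = 302129 - (-157 - 7)² = 302129 - 1*(-164)² = 302129 - 1*26896 = 302129 - 26896 = 275233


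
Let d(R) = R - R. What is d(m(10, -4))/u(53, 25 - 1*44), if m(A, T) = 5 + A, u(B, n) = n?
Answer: 0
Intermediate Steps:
d(R) = 0
d(m(10, -4))/u(53, 25 - 1*44) = 0/(25 - 1*44) = 0/(25 - 44) = 0/(-19) = 0*(-1/19) = 0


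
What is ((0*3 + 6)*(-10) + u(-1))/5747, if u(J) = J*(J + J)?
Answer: -58/5747 ≈ -0.010092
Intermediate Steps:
u(J) = 2*J² (u(J) = J*(2*J) = 2*J²)
((0*3 + 6)*(-10) + u(-1))/5747 = ((0*3 + 6)*(-10) + 2*(-1)²)/5747 = ((0 + 6)*(-10) + 2*1)*(1/5747) = (6*(-10) + 2)*(1/5747) = (-60 + 2)*(1/5747) = -58*1/5747 = -58/5747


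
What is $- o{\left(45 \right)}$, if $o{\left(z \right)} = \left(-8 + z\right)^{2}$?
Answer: $-1369$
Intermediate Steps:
$- o{\left(45 \right)} = - \left(-8 + 45\right)^{2} = - 37^{2} = \left(-1\right) 1369 = -1369$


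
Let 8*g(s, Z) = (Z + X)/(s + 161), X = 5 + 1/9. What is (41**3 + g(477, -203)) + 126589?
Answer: 8980945579/45936 ≈ 1.9551e+5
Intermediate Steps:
X = 46/9 (X = 5 + 1*(1/9) = 5 + 1/9 = 46/9 ≈ 5.1111)
g(s, Z) = (46/9 + Z)/(8*(161 + s)) (g(s, Z) = ((Z + 46/9)/(s + 161))/8 = ((46/9 + Z)/(161 + s))/8 = (46/9 + Z)/(8*(161 + s)))
(41**3 + g(477, -203)) + 126589 = (41**3 + (46 + 9*(-203))/(72*(161 + 477))) + 126589 = (68921 + (1/72)*(46 - 1827)/638) + 126589 = (68921 + (1/72)*(1/638)*(-1781)) + 126589 = (68921 - 1781/45936) + 126589 = 3165953275/45936 + 126589 = 8980945579/45936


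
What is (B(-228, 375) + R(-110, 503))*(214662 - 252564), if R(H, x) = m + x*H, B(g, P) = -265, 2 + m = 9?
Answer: 2106896376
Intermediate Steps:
m = 7 (m = -2 + 9 = 7)
R(H, x) = 7 + H*x (R(H, x) = 7 + x*H = 7 + H*x)
(B(-228, 375) + R(-110, 503))*(214662 - 252564) = (-265 + (7 - 110*503))*(214662 - 252564) = (-265 + (7 - 55330))*(-37902) = (-265 - 55323)*(-37902) = -55588*(-37902) = 2106896376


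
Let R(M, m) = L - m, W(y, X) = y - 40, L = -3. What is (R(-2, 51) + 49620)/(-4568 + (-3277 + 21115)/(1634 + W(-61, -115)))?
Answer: -12664113/1164151 ≈ -10.878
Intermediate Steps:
W(y, X) = -40 + y
R(M, m) = -3 - m
(R(-2, 51) + 49620)/(-4568 + (-3277 + 21115)/(1634 + W(-61, -115))) = ((-3 - 1*51) + 49620)/(-4568 + (-3277 + 21115)/(1634 + (-40 - 61))) = ((-3 - 51) + 49620)/(-4568 + 17838/(1634 - 101)) = (-54 + 49620)/(-4568 + 17838/1533) = 49566/(-4568 + 17838*(1/1533)) = 49566/(-4568 + 5946/511) = 49566/(-2328302/511) = 49566*(-511/2328302) = -12664113/1164151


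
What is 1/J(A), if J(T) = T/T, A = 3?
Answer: 1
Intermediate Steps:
J(T) = 1
1/J(A) = 1/1 = 1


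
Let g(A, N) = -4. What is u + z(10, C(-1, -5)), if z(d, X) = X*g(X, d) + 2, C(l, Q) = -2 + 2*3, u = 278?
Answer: 264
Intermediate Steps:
C(l, Q) = 4 (C(l, Q) = -2 + 6 = 4)
z(d, X) = 2 - 4*X (z(d, X) = X*(-4) + 2 = -4*X + 2 = 2 - 4*X)
u + z(10, C(-1, -5)) = 278 + (2 - 4*4) = 278 + (2 - 16) = 278 - 14 = 264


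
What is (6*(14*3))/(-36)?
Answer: -7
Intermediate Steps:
(6*(14*3))/(-36) = (6*42)*(-1/36) = 252*(-1/36) = -7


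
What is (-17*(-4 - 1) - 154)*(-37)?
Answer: 2553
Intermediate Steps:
(-17*(-4 - 1) - 154)*(-37) = (-17*(-5) - 154)*(-37) = (85 - 154)*(-37) = -69*(-37) = 2553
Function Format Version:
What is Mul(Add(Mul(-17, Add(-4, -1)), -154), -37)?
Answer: 2553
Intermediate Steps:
Mul(Add(Mul(-17, Add(-4, -1)), -154), -37) = Mul(Add(Mul(-17, -5), -154), -37) = Mul(Add(85, -154), -37) = Mul(-69, -37) = 2553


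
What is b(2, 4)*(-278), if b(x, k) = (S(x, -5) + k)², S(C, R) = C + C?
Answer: -17792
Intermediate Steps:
S(C, R) = 2*C
b(x, k) = (k + 2*x)² (b(x, k) = (2*x + k)² = (k + 2*x)²)
b(2, 4)*(-278) = (4 + 2*2)²*(-278) = (4 + 4)²*(-278) = 8²*(-278) = 64*(-278) = -17792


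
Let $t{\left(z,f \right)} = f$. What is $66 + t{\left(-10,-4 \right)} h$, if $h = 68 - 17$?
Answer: $-138$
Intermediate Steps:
$h = 51$ ($h = 68 - 17 = 51$)
$66 + t{\left(-10,-4 \right)} h = 66 - 204 = -138$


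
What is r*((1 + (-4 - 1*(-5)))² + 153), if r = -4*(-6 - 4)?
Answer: 6280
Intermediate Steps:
r = 40 (r = -4*(-10) = 40)
r*((1 + (-4 - 1*(-5)))² + 153) = 40*((1 + (-4 - 1*(-5)))² + 153) = 40*((1 + (-4 + 5))² + 153) = 40*((1 + 1)² + 153) = 40*(2² + 153) = 40*(4 + 153) = 40*157 = 6280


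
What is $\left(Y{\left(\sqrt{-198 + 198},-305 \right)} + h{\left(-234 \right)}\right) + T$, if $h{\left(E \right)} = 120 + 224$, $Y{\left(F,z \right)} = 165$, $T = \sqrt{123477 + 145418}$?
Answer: $509 + \sqrt{268895} \approx 1027.6$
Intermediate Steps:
$T = \sqrt{268895} \approx 518.55$
$h{\left(E \right)} = 344$
$\left(Y{\left(\sqrt{-198 + 198},-305 \right)} + h{\left(-234 \right)}\right) + T = \left(165 + 344\right) + \sqrt{268895} = 509 + \sqrt{268895}$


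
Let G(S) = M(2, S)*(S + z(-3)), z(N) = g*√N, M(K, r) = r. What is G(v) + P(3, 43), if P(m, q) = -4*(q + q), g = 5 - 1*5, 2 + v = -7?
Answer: -263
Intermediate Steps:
v = -9 (v = -2 - 7 = -9)
g = 0 (g = 5 - 5 = 0)
P(m, q) = -8*q
z(N) = 0 (z(N) = 0*√N = 0)
G(S) = S² (G(S) = S*(S + 0) = S*S = S²)
G(v) + P(3, 43) = (-9)² - 8*43 = 81 - 344 = -263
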